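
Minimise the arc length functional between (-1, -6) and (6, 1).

Arc-length functional: J[y] = ∫ sqrt(1 + (y')^2) dx.
Lagrangian L = sqrt(1 + (y')^2) has no explicit y dependence, so ∂L/∂y = 0 and the Euler-Lagrange equation gives
    d/dx( y' / sqrt(1 + (y')^2) ) = 0  ⇒  y' / sqrt(1 + (y')^2) = const.
Hence y' is constant, so y(x) is affine.
Fitting the endpoints (-1, -6) and (6, 1):
    slope m = (1 − (-6)) / (6 − (-1)) = 1,
    intercept c = (-6) − m·(-1) = -5.
Extremal: y(x) = x - 5.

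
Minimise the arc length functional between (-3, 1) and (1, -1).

Arc-length functional: J[y] = ∫ sqrt(1 + (y')^2) dx.
Lagrangian L = sqrt(1 + (y')^2) has no explicit y dependence, so ∂L/∂y = 0 and the Euler-Lagrange equation gives
    d/dx( y' / sqrt(1 + (y')^2) ) = 0  ⇒  y' / sqrt(1 + (y')^2) = const.
Hence y' is constant, so y(x) is affine.
Fitting the endpoints (-3, 1) and (1, -1):
    slope m = ((-1) − 1) / (1 − (-3)) = -1/2,
    intercept c = 1 − m·(-3) = -1/2.
Extremal: y(x) = (-1/2) x - 1/2.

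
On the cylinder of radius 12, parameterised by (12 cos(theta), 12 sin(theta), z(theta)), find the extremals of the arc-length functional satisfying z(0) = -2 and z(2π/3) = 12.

Parameterise the cylinder of radius R = 12 as
    r(θ) = (12 cos θ, 12 sin θ, z(θ)).
The arc-length element is
    ds = sqrt(144 + (dz/dθ)^2) dθ,
so the Lagrangian is L = sqrt(144 + z'^2).
L depends on z' only, not on z or θ, so ∂L/∂z = 0 and
    ∂L/∂z' = z' / sqrt(144 + z'^2).
The Euler-Lagrange equation gives
    d/dθ( z' / sqrt(144 + z'^2) ) = 0,
so z' is constant. Integrating once:
    z(θ) = a θ + b,
a helix on the cylinder (a straight line when the cylinder is unrolled). The constants a, b are determined by the endpoint conditions.
With endpoint conditions z(0) = -2 and z(2π/3) = 12: from z(0) = b we get b = -2, and a·2π/3 + -2 = 12 gives a = 21/π, so
    z(θ) = (21/π) θ − 2.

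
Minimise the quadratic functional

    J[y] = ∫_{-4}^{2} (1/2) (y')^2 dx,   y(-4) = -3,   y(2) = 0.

The Lagrangian is L = (1/2) (y')^2.
Compute ∂L/∂y = 0, ∂L/∂y' = y'.
The Euler-Lagrange equation d/dx(∂L/∂y') − ∂L/∂y = 0 reduces to
    y'' = 0.
Its general solution is
    y(x) = A x + B,
with A, B fixed by the endpoint conditions.
Applying the endpoint conditions y(-4) = -3 and y(2) = 0: solve A·-4 + B = -3 and A·2 + B = 0. Subtracting gives A(2 − -4) = 0 − -3, so A = 1/2, and B = -3 − A·-4 = -1. Therefore
    y(x) = (1/2) x - 1.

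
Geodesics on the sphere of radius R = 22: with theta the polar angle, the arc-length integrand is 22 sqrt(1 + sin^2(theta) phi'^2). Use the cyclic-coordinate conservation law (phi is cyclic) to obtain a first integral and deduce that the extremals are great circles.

On the sphere of radius R = 22 with spherical coordinates (θ, φ), the induced metric is
    ds^2 = 484(dθ^2 + sin^2(θ) dφ^2).
Parameterise by θ; the arc-length functional is
    J[φ] = ∫ 22 sqrt(1 + sin^2(θ) (dφ/dθ)^2) dθ,
so L = 22 sqrt(1 + sin^2(θ) φ'^2). Compute
    ∂L/∂φ = 0  (L has no explicit φ dependence),
    ∂L/∂φ' = 22 sin^2(θ) φ' / sqrt(1 + sin^2(θ) φ'^2).
Since ∂L/∂φ = 0, the Euler-Lagrange equation
    d/dθ(∂L/∂φ') − ∂L/∂φ = 0
reduces to d/dθ(∂L/∂φ') = 0, i.e. the momentum conjugate to φ is conserved:
    22 sin^2(θ) φ' / sqrt(1 + sin^2(θ) φ'^2) = C.
The overall factor of 22 is constant, so dividing through gives Clairaut's relation sin^2(θ) φ' / sqrt(1 + sin^2(θ) φ'^2) = C' (with C' = C/22). Solving for φ' and integrating gives the great-circle family
    cot(θ) = A cos(φ − φ_0),
i.e. the intersection of the sphere with a plane through the origin. The two constants A and φ_0 (equivalently C and one phase) are fixed by the two endpoint conditions.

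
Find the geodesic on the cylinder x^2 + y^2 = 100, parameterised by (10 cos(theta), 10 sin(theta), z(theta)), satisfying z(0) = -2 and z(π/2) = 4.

Parameterise the cylinder of radius R = 10 as
    r(θ) = (10 cos θ, 10 sin θ, z(θ)).
The arc-length element is
    ds = sqrt(100 + (dz/dθ)^2) dθ,
so the Lagrangian is L = sqrt(100 + z'^2).
L depends on z' only, not on z or θ, so ∂L/∂z = 0 and
    ∂L/∂z' = z' / sqrt(100 + z'^2).
The Euler-Lagrange equation gives
    d/dθ( z' / sqrt(100 + z'^2) ) = 0,
so z' is constant. Integrating once:
    z(θ) = a θ + b,
a helix on the cylinder (a straight line when the cylinder is unrolled). The constants a, b are determined by the endpoint conditions.
With endpoint conditions z(0) = -2 and z(π/2) = 4: from z(0) = b we get b = -2, and a·π/2 + -2 = 4 gives a = 12/π, so
    z(θ) = (12/π) θ − 2.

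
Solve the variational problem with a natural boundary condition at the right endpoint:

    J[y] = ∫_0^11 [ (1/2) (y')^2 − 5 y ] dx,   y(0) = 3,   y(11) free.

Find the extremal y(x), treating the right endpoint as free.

The Lagrangian L = (1/2) (y')^2 − 5 y gives
    ∂L/∂y = −5,   ∂L/∂y' = y'.
Euler-Lagrange: d/dx(y') − (−5) = 0, i.e. y'' + 5 = 0, so
    y(x) = −(5/2) x^2 + C1 x + C2.
Fixed left endpoint y(0) = 3 ⇒ C2 = 3.
The right endpoint x = 11 is free, so the natural (transversality) condition is ∂L/∂y' |_{x=11} = 0, i.e. y'(11) = 0.
Compute y'(x) = −5 x + C1, so y'(11) = −55 + C1 = 0 ⇒ C1 = 55.
Therefore the extremal is
    y(x) = −(5/2) x^2 + 55 x + 3.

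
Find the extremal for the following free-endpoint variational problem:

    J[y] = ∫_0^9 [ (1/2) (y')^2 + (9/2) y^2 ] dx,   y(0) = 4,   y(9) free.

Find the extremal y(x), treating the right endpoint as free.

The Lagrangian L = (1/2) (y')^2 + (9/2) y^2 gives
    ∂L/∂y = 9 y,   ∂L/∂y' = y'.
Euler-Lagrange: y'' − 9 y = 0.
With k = 3, the general solution is
    y(x) = A cosh(3 x) + B sinh(3 x).
Fixed left endpoint y(0) = 4 ⇒ A = 4.
The right endpoint x = 9 is free, so the natural (transversality) condition is ∂L/∂y' |_{x=9} = 0, i.e. y'(9) = 0.
Compute y'(x) = A k sinh(k x) + B k cosh(k x), so
    y'(9) = A k sinh(k·9) + B k cosh(k·9) = 0
    ⇒ B = −A tanh(k·9) = − 4 tanh(3·9).
Therefore the extremal is
    y(x) = 4 cosh(3 x) − 4 tanh(3·9) sinh(3 x).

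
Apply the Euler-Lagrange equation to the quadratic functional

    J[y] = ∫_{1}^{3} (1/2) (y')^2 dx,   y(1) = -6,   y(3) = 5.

The Lagrangian is L = (1/2) (y')^2.
Compute ∂L/∂y = 0, ∂L/∂y' = y'.
The Euler-Lagrange equation d/dx(∂L/∂y') − ∂L/∂y = 0 reduces to
    y'' = 0.
Its general solution is
    y(x) = A x + B,
with A, B fixed by the endpoint conditions.
Applying the endpoint conditions y(1) = -6 and y(3) = 5: solve A·1 + B = -6 and A·3 + B = 5. Subtracting gives A(3 − 1) = 5 − -6, so A = 11/2, and B = -6 − A·1 = -23/2. Therefore
    y(x) = (11/2) x - 23/2.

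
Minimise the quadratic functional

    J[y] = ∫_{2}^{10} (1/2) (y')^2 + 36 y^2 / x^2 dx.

The Lagrangian is L = (1/2) (y')^2 + 36 y^2 / x^2.
Compute ∂L/∂y = 72y/x^2, ∂L/∂y' = y'.
The Euler-Lagrange equation d/dx(∂L/∂y') − ∂L/∂y = 0 reduces to
    y'' − 72/x^2 · y = 0  (x > 0).
Its general solution is
    y(x) = A x^9 + B x^(-8),
with A, B fixed by the endpoint conditions.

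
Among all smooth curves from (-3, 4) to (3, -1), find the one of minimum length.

Arc-length functional: J[y] = ∫ sqrt(1 + (y')^2) dx.
Lagrangian L = sqrt(1 + (y')^2) has no explicit y dependence, so ∂L/∂y = 0 and the Euler-Lagrange equation gives
    d/dx( y' / sqrt(1 + (y')^2) ) = 0  ⇒  y' / sqrt(1 + (y')^2) = const.
Hence y' is constant, so y(x) is affine.
Fitting the endpoints (-3, 4) and (3, -1):
    slope m = ((-1) − 4) / (3 − (-3)) = -5/6,
    intercept c = 4 − m·(-3) = 3/2.
Extremal: y(x) = (-5/6) x + 3/2.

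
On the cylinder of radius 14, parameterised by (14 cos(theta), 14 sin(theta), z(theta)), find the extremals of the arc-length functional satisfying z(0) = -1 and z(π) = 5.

Parameterise the cylinder of radius R = 14 as
    r(θ) = (14 cos θ, 14 sin θ, z(θ)).
The arc-length element is
    ds = sqrt(196 + (dz/dθ)^2) dθ,
so the Lagrangian is L = sqrt(196 + z'^2).
L depends on z' only, not on z or θ, so ∂L/∂z = 0 and
    ∂L/∂z' = z' / sqrt(196 + z'^2).
The Euler-Lagrange equation gives
    d/dθ( z' / sqrt(196 + z'^2) ) = 0,
so z' is constant. Integrating once:
    z(θ) = a θ + b,
a helix on the cylinder (a straight line when the cylinder is unrolled). The constants a, b are determined by the endpoint conditions.
With endpoint conditions z(0) = -1 and z(π) = 5: from z(0) = b we get b = -1, and a·π + -1 = 5 gives a = 6/π, so
    z(θ) = (6/π) θ − 1.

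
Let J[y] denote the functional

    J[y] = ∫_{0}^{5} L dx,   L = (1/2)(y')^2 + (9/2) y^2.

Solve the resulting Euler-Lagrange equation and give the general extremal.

The Lagrangian is L = (1/2)(y')^2 + (9/2) y^2.
∂L/∂y = 9y.
∂L/∂y' = y'.
The Euler-Lagrange equation d/dx(∂L/∂y') − ∂L/∂y = 0 becomes:
    y'' - 9 y = 0
General solution: y(x) = A e^(3x) + B e^(-3x), where A and B are arbitrary constants fixed by the endpoint conditions.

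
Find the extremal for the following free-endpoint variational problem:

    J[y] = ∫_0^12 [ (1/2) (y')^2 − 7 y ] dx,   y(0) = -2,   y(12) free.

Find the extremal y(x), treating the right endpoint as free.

The Lagrangian L = (1/2) (y')^2 − 7 y gives
    ∂L/∂y = −7,   ∂L/∂y' = y'.
Euler-Lagrange: d/dx(y') − (−7) = 0, i.e. y'' + 7 = 0, so
    y(x) = −(7/2) x^2 + C1 x + C2.
Fixed left endpoint y(0) = -2 ⇒ C2 = -2.
The right endpoint x = 12 is free, so the natural (transversality) condition is ∂L/∂y' |_{x=12} = 0, i.e. y'(12) = 0.
Compute y'(x) = −7 x + C1, so y'(12) = −84 + C1 = 0 ⇒ C1 = 84.
Therefore the extremal is
    y(x) = −(7/2) x^2 + 84 x − 2.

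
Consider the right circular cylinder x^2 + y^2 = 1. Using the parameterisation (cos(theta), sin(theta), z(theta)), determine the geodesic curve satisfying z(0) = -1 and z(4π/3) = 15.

Parameterise the cylinder of radius R = 1 as
    r(θ) = (cos θ, sin θ, z(θ)).
The arc-length element is
    ds = sqrt(1 + (dz/dθ)^2) dθ,
so the Lagrangian is L = sqrt(1 + z'^2).
L depends on z' only, not on z or θ, so ∂L/∂z = 0 and
    ∂L/∂z' = z' / sqrt(1 + z'^2).
The Euler-Lagrange equation gives
    d/dθ( z' / sqrt(1 + z'^2) ) = 0,
so z' is constant. Integrating once:
    z(θ) = a θ + b,
a helix on the cylinder (a straight line when the cylinder is unrolled). The constants a, b are determined by the endpoint conditions.
With endpoint conditions z(0) = -1 and z(4π/3) = 15: from z(0) = b we get b = -1, and a·4π/3 + -1 = 15 gives a = 12/π, so
    z(θ) = (12/π) θ − 1.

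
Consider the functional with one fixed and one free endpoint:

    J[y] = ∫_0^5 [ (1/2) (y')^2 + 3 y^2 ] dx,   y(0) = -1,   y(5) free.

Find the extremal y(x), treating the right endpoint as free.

The Lagrangian L = (1/2) (y')^2 + 3 y^2 gives
    ∂L/∂y = 6 y,   ∂L/∂y' = y'.
Euler-Lagrange: y'' − 6 y = 0.
With k = sqrt(6), the general solution is
    y(x) = A cosh(sqrt(6) x) + B sinh(sqrt(6) x).
Fixed left endpoint y(0) = -1 ⇒ A = -1.
The right endpoint x = 5 is free, so the natural (transversality) condition is ∂L/∂y' |_{x=5} = 0, i.e. y'(5) = 0.
Compute y'(x) = A k sinh(k x) + B k cosh(k x), so
    y'(5) = A k sinh(k·5) + B k cosh(k·5) = 0
    ⇒ B = −A tanh(k·5) = tanh(sqrt(6)·5).
Therefore the extremal is
    y(x) = −cosh(sqrt(6) x) + tanh(sqrt(6)·5) sinh(sqrt(6) x).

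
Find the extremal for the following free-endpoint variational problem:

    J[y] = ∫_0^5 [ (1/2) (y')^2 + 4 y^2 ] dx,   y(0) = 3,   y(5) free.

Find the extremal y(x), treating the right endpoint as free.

The Lagrangian L = (1/2) (y')^2 + 4 y^2 gives
    ∂L/∂y = 8 y,   ∂L/∂y' = y'.
Euler-Lagrange: y'' − 8 y = 0.
With k = sqrt(8), the general solution is
    y(x) = A cosh(sqrt(8) x) + B sinh(sqrt(8) x).
Fixed left endpoint y(0) = 3 ⇒ A = 3.
The right endpoint x = 5 is free, so the natural (transversality) condition is ∂L/∂y' |_{x=5} = 0, i.e. y'(5) = 0.
Compute y'(x) = A k sinh(k x) + B k cosh(k x), so
    y'(5) = A k sinh(k·5) + B k cosh(k·5) = 0
    ⇒ B = −A tanh(k·5) = − 3 tanh(sqrt(8)·5).
Therefore the extremal is
    y(x) = 3 cosh(sqrt(8) x) − 3 tanh(sqrt(8)·5) sinh(sqrt(8) x).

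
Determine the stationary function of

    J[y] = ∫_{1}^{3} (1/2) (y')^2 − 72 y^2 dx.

The Lagrangian is L = (1/2) (y')^2 − 72 y^2.
Compute ∂L/∂y = -144y, ∂L/∂y' = y'.
The Euler-Lagrange equation d/dx(∂L/∂y') − ∂L/∂y = 0 reduces to
    y'' + 144 y = 0.
Its general solution is
    y(x) = A sin(12x) + B cos(12x),
with A, B fixed by the endpoint conditions.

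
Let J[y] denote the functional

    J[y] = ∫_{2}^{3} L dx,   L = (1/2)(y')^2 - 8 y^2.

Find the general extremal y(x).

The Lagrangian is L = (1/2)(y')^2 - 8 y^2.
∂L/∂y = -16y.
∂L/∂y' = y'.
The Euler-Lagrange equation d/dx(∂L/∂y') − ∂L/∂y = 0 becomes:
    y'' + 16 y = 0
General solution: y(x) = A sin(4x) + B cos(4x), where A and B are arbitrary constants fixed by the endpoint conditions.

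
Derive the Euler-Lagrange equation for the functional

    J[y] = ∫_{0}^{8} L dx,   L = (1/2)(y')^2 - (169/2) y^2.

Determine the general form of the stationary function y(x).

The Lagrangian is L = (1/2)(y')^2 - (169/2) y^2.
∂L/∂y = -169y.
∂L/∂y' = y'.
The Euler-Lagrange equation d/dx(∂L/∂y') − ∂L/∂y = 0 becomes:
    y'' + 169 y = 0
General solution: y(x) = A sin(13x) + B cos(13x), where A and B are arbitrary constants fixed by the endpoint conditions.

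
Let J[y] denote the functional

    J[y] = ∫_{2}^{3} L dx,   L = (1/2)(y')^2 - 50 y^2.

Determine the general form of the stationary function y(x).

The Lagrangian is L = (1/2)(y')^2 - 50 y^2.
∂L/∂y = -100y.
∂L/∂y' = y'.
The Euler-Lagrange equation d/dx(∂L/∂y') − ∂L/∂y = 0 becomes:
    y'' + 100 y = 0
General solution: y(x) = A sin(10x) + B cos(10x), where A and B are arbitrary constants fixed by the endpoint conditions.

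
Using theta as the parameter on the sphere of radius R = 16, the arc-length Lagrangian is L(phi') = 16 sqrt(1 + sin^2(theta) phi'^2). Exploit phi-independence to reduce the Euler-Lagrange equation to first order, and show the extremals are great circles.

On the sphere of radius R = 16 with spherical coordinates (θ, φ), the induced metric is
    ds^2 = 256(dθ^2 + sin^2(θ) dφ^2).
Parameterise by θ; the arc-length functional is
    J[φ] = ∫ 16 sqrt(1 + sin^2(θ) (dφ/dθ)^2) dθ,
so L = 16 sqrt(1 + sin^2(θ) φ'^2). Compute
    ∂L/∂φ = 0  (L has no explicit φ dependence),
    ∂L/∂φ' = 16 sin^2(θ) φ' / sqrt(1 + sin^2(θ) φ'^2).
Since ∂L/∂φ = 0, the Euler-Lagrange equation
    d/dθ(∂L/∂φ') − ∂L/∂φ = 0
reduces to d/dθ(∂L/∂φ') = 0, i.e. the momentum conjugate to φ is conserved:
    16 sin^2(θ) φ' / sqrt(1 + sin^2(θ) φ'^2) = C.
The overall factor of 16 is constant, so dividing through gives Clairaut's relation sin^2(θ) φ' / sqrt(1 + sin^2(θ) φ'^2) = C' (with C' = C/16). Solving for φ' and integrating gives the great-circle family
    cot(θ) = A cos(φ − φ_0),
i.e. the intersection of the sphere with a plane through the origin. The two constants A and φ_0 (equivalently C and one phase) are fixed by the two endpoint conditions.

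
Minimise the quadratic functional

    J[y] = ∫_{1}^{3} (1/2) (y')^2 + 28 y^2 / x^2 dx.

The Lagrangian is L = (1/2) (y')^2 + 28 y^2 / x^2.
Compute ∂L/∂y = 56y/x^2, ∂L/∂y' = y'.
The Euler-Lagrange equation d/dx(∂L/∂y') − ∂L/∂y = 0 reduces to
    y'' − 56/x^2 · y = 0  (x > 0).
Its general solution is
    y(x) = A x^8 + B x^(-7),
with A, B fixed by the endpoint conditions.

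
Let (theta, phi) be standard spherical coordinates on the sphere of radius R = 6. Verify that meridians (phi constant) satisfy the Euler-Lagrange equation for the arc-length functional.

On the sphere of radius R = 6 with spherical coordinates (θ, φ), the induced metric is
    ds^2 = 36(dθ^2 + sin^2(θ) dφ^2).
Using θ as the parameter, the arc-length functional becomes
    J[φ] = ∫ 6 sqrt(1 + sin^2(θ) (dφ/dθ)^2) dθ.
So L = 6 sqrt(1 + sin^2(θ) φ'^2). Compute
    ∂L/∂φ = 0  (L has no explicit φ dependence),
    ∂L/∂φ' = 6 sin^2(θ) φ' / sqrt(1 + sin^2(θ) φ'^2).
For the candidate φ(θ) = c (constant), φ' = 0, so ∂L/∂φ' evaluated along the candidate vanishes, and ∂L/∂φ is identically zero. Hence
    d/dθ(∂L/∂φ') − ∂L/∂φ = 0
is satisfied. Therefore meridians φ = const are extremals of arc length — they are geodesics on the sphere.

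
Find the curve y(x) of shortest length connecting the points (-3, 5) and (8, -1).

Arc-length functional: J[y] = ∫ sqrt(1 + (y')^2) dx.
Lagrangian L = sqrt(1 + (y')^2) has no explicit y dependence, so ∂L/∂y = 0 and the Euler-Lagrange equation gives
    d/dx( y' / sqrt(1 + (y')^2) ) = 0  ⇒  y' / sqrt(1 + (y')^2) = const.
Hence y' is constant, so y(x) is affine.
Fitting the endpoints (-3, 5) and (8, -1):
    slope m = ((-1) − 5) / (8 − (-3)) = -6/11,
    intercept c = 5 − m·(-3) = 37/11.
Extremal: y(x) = (-6/11) x + 37/11.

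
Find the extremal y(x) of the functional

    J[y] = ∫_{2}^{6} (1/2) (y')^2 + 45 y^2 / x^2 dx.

The Lagrangian is L = (1/2) (y')^2 + 45 y^2 / x^2.
Compute ∂L/∂y = 90y/x^2, ∂L/∂y' = y'.
The Euler-Lagrange equation d/dx(∂L/∂y') − ∂L/∂y = 0 reduces to
    y'' − 90/x^2 · y = 0  (x > 0).
Its general solution is
    y(x) = A x^10 + B x^(-9),
with A, B fixed by the endpoint conditions.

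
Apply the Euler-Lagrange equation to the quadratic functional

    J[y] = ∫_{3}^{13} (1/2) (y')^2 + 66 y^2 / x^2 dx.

The Lagrangian is L = (1/2) (y')^2 + 66 y^2 / x^2.
Compute ∂L/∂y = 132y/x^2, ∂L/∂y' = y'.
The Euler-Lagrange equation d/dx(∂L/∂y') − ∂L/∂y = 0 reduces to
    y'' − 132/x^2 · y = 0  (x > 0).
Its general solution is
    y(x) = A x^12 + B x^(-11),
with A, B fixed by the endpoint conditions.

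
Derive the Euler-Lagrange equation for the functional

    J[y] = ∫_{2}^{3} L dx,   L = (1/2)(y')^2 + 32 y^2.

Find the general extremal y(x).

The Lagrangian is L = (1/2)(y')^2 + 32 y^2.
∂L/∂y = 64y.
∂L/∂y' = y'.
The Euler-Lagrange equation d/dx(∂L/∂y') − ∂L/∂y = 0 becomes:
    y'' - 64 y = 0
General solution: y(x) = A e^(8x) + B e^(-8x), where A and B are arbitrary constants fixed by the endpoint conditions.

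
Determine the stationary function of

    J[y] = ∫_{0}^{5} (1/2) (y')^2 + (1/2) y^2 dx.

The Lagrangian is L = (1/2) (y')^2 + (1/2) y^2.
Compute ∂L/∂y = y, ∂L/∂y' = y'.
The Euler-Lagrange equation d/dx(∂L/∂y') − ∂L/∂y = 0 reduces to
    y'' − y = 0.
Its general solution is
    y(x) = A e^x + B e^(−x),
with A, B fixed by the endpoint conditions.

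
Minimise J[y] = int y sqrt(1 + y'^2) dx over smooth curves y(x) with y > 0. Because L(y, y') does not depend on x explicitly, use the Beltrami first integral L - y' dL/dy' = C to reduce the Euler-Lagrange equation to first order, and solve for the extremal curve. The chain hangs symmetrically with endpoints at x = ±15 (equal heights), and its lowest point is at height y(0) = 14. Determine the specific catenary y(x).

The Lagrangian L(y, y') = y sqrt(1 + y'^2) has no explicit x dependence, so the Beltrami identity applies:
    L − y' ∂L/∂y' = C.
Compute ∂L/∂y' = y · y' / sqrt(1 + y'^2). Then
    L − y' ∂L/∂y'
    = y sqrt(1 + y'^2) − y · y'^2 / sqrt(1 + y'^2)
    = y (1 + y'^2 − y'^2) / sqrt(1 + y'^2)
    = y / sqrt(1 + y'^2) = C.
Squaring gives y^2 = C^2 (1 + y'^2), i.e.
    y'^2 = y^2 / C^2 − 1.
Separating variables,
    dy / sqrt(y^2 − C^2) = dx / C,
and integrating gives arccosh(y / C) = (x − a)/C, so
    y(x) = C cosh((x − a)/C),
the catenary. The constants C and a are fixed by the two endpoint conditions (and, for the hanging-chain problem, the length constraint selects C).
Now fit the given data. The endpoints x = ±15 are symmetric at equal height, so the catenary is even about its minimum: a = 0 and y(x) = C cosh(x/C). The lowest point is y(0) = C cosh(0) = C, and we are told y(0) = 14, so C = 14. Therefore
    y(x) = 14 cosh(x/14),
and at the endpoints
    y(±15) = 14 cosh(15/14).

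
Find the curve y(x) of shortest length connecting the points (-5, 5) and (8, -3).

Arc-length functional: J[y] = ∫ sqrt(1 + (y')^2) dx.
Lagrangian L = sqrt(1 + (y')^2) has no explicit y dependence, so ∂L/∂y = 0 and the Euler-Lagrange equation gives
    d/dx( y' / sqrt(1 + (y')^2) ) = 0  ⇒  y' / sqrt(1 + (y')^2) = const.
Hence y' is constant, so y(x) is affine.
Fitting the endpoints (-5, 5) and (8, -3):
    slope m = ((-3) − 5) / (8 − (-5)) = -8/13,
    intercept c = 5 − m·(-5) = 25/13.
Extremal: y(x) = (-8/13) x + 25/13.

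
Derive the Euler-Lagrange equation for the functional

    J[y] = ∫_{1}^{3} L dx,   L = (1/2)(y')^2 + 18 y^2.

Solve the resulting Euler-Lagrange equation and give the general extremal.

The Lagrangian is L = (1/2)(y')^2 + 18 y^2.
∂L/∂y = 36y.
∂L/∂y' = y'.
The Euler-Lagrange equation d/dx(∂L/∂y') − ∂L/∂y = 0 becomes:
    y'' - 36 y = 0
General solution: y(x) = A e^(6x) + B e^(-6x), where A and B are arbitrary constants fixed by the endpoint conditions.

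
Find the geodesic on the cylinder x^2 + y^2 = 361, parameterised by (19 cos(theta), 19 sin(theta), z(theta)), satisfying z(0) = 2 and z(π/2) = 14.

Parameterise the cylinder of radius R = 19 as
    r(θ) = (19 cos θ, 19 sin θ, z(θ)).
The arc-length element is
    ds = sqrt(361 + (dz/dθ)^2) dθ,
so the Lagrangian is L = sqrt(361 + z'^2).
L depends on z' only, not on z or θ, so ∂L/∂z = 0 and
    ∂L/∂z' = z' / sqrt(361 + z'^2).
The Euler-Lagrange equation gives
    d/dθ( z' / sqrt(361 + z'^2) ) = 0,
so z' is constant. Integrating once:
    z(θ) = a θ + b,
a helix on the cylinder (a straight line when the cylinder is unrolled). The constants a, b are determined by the endpoint conditions.
With endpoint conditions z(0) = 2 and z(π/2) = 14: from z(0) = b we get b = 2, and a·π/2 + 2 = 14 gives a = 24/π, so
    z(θ) = (24/π) θ + 2.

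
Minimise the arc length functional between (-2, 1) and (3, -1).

Arc-length functional: J[y] = ∫ sqrt(1 + (y')^2) dx.
Lagrangian L = sqrt(1 + (y')^2) has no explicit y dependence, so ∂L/∂y = 0 and the Euler-Lagrange equation gives
    d/dx( y' / sqrt(1 + (y')^2) ) = 0  ⇒  y' / sqrt(1 + (y')^2) = const.
Hence y' is constant, so y(x) is affine.
Fitting the endpoints (-2, 1) and (3, -1):
    slope m = ((-1) − 1) / (3 − (-2)) = -2/5,
    intercept c = 1 − m·(-2) = 1/5.
Extremal: y(x) = (-2/5) x + 1/5.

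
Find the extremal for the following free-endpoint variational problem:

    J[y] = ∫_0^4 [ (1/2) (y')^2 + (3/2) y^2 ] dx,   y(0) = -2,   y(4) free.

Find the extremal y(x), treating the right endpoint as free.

The Lagrangian L = (1/2) (y')^2 + (3/2) y^2 gives
    ∂L/∂y = 3 y,   ∂L/∂y' = y'.
Euler-Lagrange: y'' − 3 y = 0.
With k = sqrt(3), the general solution is
    y(x) = A cosh(sqrt(3) x) + B sinh(sqrt(3) x).
Fixed left endpoint y(0) = -2 ⇒ A = -2.
The right endpoint x = 4 is free, so the natural (transversality) condition is ∂L/∂y' |_{x=4} = 0, i.e. y'(4) = 0.
Compute y'(x) = A k sinh(k x) + B k cosh(k x), so
    y'(4) = A k sinh(k·4) + B k cosh(k·4) = 0
    ⇒ B = −A tanh(k·4) = 2 tanh(sqrt(3)·4).
Therefore the extremal is
    y(x) = −2 cosh(sqrt(3) x) + 2 tanh(sqrt(3)·4) sinh(sqrt(3) x).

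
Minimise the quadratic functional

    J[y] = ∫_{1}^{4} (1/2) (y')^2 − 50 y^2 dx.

The Lagrangian is L = (1/2) (y')^2 − 50 y^2.
Compute ∂L/∂y = -100y, ∂L/∂y' = y'.
The Euler-Lagrange equation d/dx(∂L/∂y') − ∂L/∂y = 0 reduces to
    y'' + 100 y = 0.
Its general solution is
    y(x) = A sin(10x) + B cos(10x),
with A, B fixed by the endpoint conditions.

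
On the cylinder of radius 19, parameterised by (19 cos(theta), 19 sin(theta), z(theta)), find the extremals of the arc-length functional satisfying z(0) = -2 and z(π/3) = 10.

Parameterise the cylinder of radius R = 19 as
    r(θ) = (19 cos θ, 19 sin θ, z(θ)).
The arc-length element is
    ds = sqrt(361 + (dz/dθ)^2) dθ,
so the Lagrangian is L = sqrt(361 + z'^2).
L depends on z' only, not on z or θ, so ∂L/∂z = 0 and
    ∂L/∂z' = z' / sqrt(361 + z'^2).
The Euler-Lagrange equation gives
    d/dθ( z' / sqrt(361 + z'^2) ) = 0,
so z' is constant. Integrating once:
    z(θ) = a θ + b,
a helix on the cylinder (a straight line when the cylinder is unrolled). The constants a, b are determined by the endpoint conditions.
With endpoint conditions z(0) = -2 and z(π/3) = 10: from z(0) = b we get b = -2, and a·π/3 + -2 = 10 gives a = 36/π, so
    z(θ) = (36/π) θ − 2.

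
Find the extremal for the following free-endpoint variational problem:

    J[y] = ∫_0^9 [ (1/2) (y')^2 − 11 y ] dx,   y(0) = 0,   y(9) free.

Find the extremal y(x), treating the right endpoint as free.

The Lagrangian L = (1/2) (y')^2 − 11 y gives
    ∂L/∂y = −11,   ∂L/∂y' = y'.
Euler-Lagrange: d/dx(y') − (−11) = 0, i.e. y'' + 11 = 0, so
    y(x) = −(11/2) x^2 + C1 x + C2.
Fixed left endpoint y(0) = 0 ⇒ C2 = 0.
The right endpoint x = 9 is free, so the natural (transversality) condition is ∂L/∂y' |_{x=9} = 0, i.e. y'(9) = 0.
Compute y'(x) = −11 x + C1, so y'(9) = −99 + C1 = 0 ⇒ C1 = 99.
Therefore the extremal is
    y(x) = −(11/2) x^2 + 99 x.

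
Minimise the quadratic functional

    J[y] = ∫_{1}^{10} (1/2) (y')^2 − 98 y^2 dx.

The Lagrangian is L = (1/2) (y')^2 − 98 y^2.
Compute ∂L/∂y = -196y, ∂L/∂y' = y'.
The Euler-Lagrange equation d/dx(∂L/∂y') − ∂L/∂y = 0 reduces to
    y'' + 196 y = 0.
Its general solution is
    y(x) = A sin(14x) + B cos(14x),
with A, B fixed by the endpoint conditions.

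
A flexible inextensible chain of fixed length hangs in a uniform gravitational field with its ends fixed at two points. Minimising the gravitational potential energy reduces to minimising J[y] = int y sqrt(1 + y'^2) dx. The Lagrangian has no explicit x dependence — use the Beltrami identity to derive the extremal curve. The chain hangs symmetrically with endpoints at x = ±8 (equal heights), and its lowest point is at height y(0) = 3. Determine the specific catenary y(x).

The Lagrangian L(y, y') = y sqrt(1 + y'^2) has no explicit x dependence, so the Beltrami identity applies:
    L − y' ∂L/∂y' = C.
Compute ∂L/∂y' = y · y' / sqrt(1 + y'^2). Then
    L − y' ∂L/∂y'
    = y sqrt(1 + y'^2) − y · y'^2 / sqrt(1 + y'^2)
    = y (1 + y'^2 − y'^2) / sqrt(1 + y'^2)
    = y / sqrt(1 + y'^2) = C.
Squaring gives y^2 = C^2 (1 + y'^2), i.e.
    y'^2 = y^2 / C^2 − 1.
Separating variables,
    dy / sqrt(y^2 − C^2) = dx / C,
and integrating gives arccosh(y / C) = (x − a)/C, so
    y(x) = C cosh((x − a)/C),
the catenary. The constants C and a are fixed by the two endpoint conditions (and, for the hanging-chain problem, the length constraint selects C).
Now fit the given data. The endpoints x = ±8 are symmetric at equal height, so the catenary is even about its minimum: a = 0 and y(x) = C cosh(x/C). The lowest point is y(0) = C cosh(0) = C, and we are told y(0) = 3, so C = 3. Therefore
    y(x) = 3 cosh(x/3),
and at the endpoints
    y(±8) = 3 cosh(8/3).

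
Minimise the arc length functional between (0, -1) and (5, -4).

Arc-length functional: J[y] = ∫ sqrt(1 + (y')^2) dx.
Lagrangian L = sqrt(1 + (y')^2) has no explicit y dependence, so ∂L/∂y = 0 and the Euler-Lagrange equation gives
    d/dx( y' / sqrt(1 + (y')^2) ) = 0  ⇒  y' / sqrt(1 + (y')^2) = const.
Hence y' is constant, so y(x) is affine.
Fitting the endpoints (0, -1) and (5, -4):
    slope m = ((-4) − (-1)) / (5 − 0) = -3/5,
    intercept c = (-1) − m·0 = -1.
Extremal: y(x) = (-3/5) x - 1.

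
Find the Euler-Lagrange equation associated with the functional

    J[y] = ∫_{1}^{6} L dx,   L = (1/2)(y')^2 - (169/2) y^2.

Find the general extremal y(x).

The Lagrangian is L = (1/2)(y')^2 - (169/2) y^2.
∂L/∂y = -169y.
∂L/∂y' = y'.
The Euler-Lagrange equation d/dx(∂L/∂y') − ∂L/∂y = 0 becomes:
    y'' + 169 y = 0
General solution: y(x) = A sin(13x) + B cos(13x), where A and B are arbitrary constants fixed by the endpoint conditions.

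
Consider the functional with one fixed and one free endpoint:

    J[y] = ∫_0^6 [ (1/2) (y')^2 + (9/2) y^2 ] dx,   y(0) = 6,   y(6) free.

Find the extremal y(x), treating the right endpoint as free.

The Lagrangian L = (1/2) (y')^2 + (9/2) y^2 gives
    ∂L/∂y = 9 y,   ∂L/∂y' = y'.
Euler-Lagrange: y'' − 9 y = 0.
With k = 3, the general solution is
    y(x) = A cosh(3 x) + B sinh(3 x).
Fixed left endpoint y(0) = 6 ⇒ A = 6.
The right endpoint x = 6 is free, so the natural (transversality) condition is ∂L/∂y' |_{x=6} = 0, i.e. y'(6) = 0.
Compute y'(x) = A k sinh(k x) + B k cosh(k x), so
    y'(6) = A k sinh(k·6) + B k cosh(k·6) = 0
    ⇒ B = −A tanh(k·6) = − 6 tanh(3·6).
Therefore the extremal is
    y(x) = 6 cosh(3 x) − 6 tanh(3·6) sinh(3 x).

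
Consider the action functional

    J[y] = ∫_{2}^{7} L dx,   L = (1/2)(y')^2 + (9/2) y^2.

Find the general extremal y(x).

The Lagrangian is L = (1/2)(y')^2 + (9/2) y^2.
∂L/∂y = 9y.
∂L/∂y' = y'.
The Euler-Lagrange equation d/dx(∂L/∂y') − ∂L/∂y = 0 becomes:
    y'' - 9 y = 0
General solution: y(x) = A e^(3x) + B e^(-3x), where A and B are arbitrary constants fixed by the endpoint conditions.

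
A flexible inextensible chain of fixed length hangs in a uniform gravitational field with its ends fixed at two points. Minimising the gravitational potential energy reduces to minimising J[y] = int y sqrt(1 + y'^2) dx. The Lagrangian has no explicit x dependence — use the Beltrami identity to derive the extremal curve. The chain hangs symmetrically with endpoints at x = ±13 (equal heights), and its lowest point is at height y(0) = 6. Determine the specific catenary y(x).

The Lagrangian L(y, y') = y sqrt(1 + y'^2) has no explicit x dependence, so the Beltrami identity applies:
    L − y' ∂L/∂y' = C.
Compute ∂L/∂y' = y · y' / sqrt(1 + y'^2). Then
    L − y' ∂L/∂y'
    = y sqrt(1 + y'^2) − y · y'^2 / sqrt(1 + y'^2)
    = y (1 + y'^2 − y'^2) / sqrt(1 + y'^2)
    = y / sqrt(1 + y'^2) = C.
Squaring gives y^2 = C^2 (1 + y'^2), i.e.
    y'^2 = y^2 / C^2 − 1.
Separating variables,
    dy / sqrt(y^2 − C^2) = dx / C,
and integrating gives arccosh(y / C) = (x − a)/C, so
    y(x) = C cosh((x − a)/C),
the catenary. The constants C and a are fixed by the two endpoint conditions (and, for the hanging-chain problem, the length constraint selects C).
Now fit the given data. The endpoints x = ±13 are symmetric at equal height, so the catenary is even about its minimum: a = 0 and y(x) = C cosh(x/C). The lowest point is y(0) = C cosh(0) = C, and we are told y(0) = 6, so C = 6. Therefore
    y(x) = 6 cosh(x/6),
and at the endpoints
    y(±13) = 6 cosh(13/6).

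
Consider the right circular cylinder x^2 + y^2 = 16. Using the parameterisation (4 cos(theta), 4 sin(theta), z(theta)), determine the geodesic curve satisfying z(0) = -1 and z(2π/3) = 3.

Parameterise the cylinder of radius R = 4 as
    r(θ) = (4 cos θ, 4 sin θ, z(θ)).
The arc-length element is
    ds = sqrt(16 + (dz/dθ)^2) dθ,
so the Lagrangian is L = sqrt(16 + z'^2).
L depends on z' only, not on z or θ, so ∂L/∂z = 0 and
    ∂L/∂z' = z' / sqrt(16 + z'^2).
The Euler-Lagrange equation gives
    d/dθ( z' / sqrt(16 + z'^2) ) = 0,
so z' is constant. Integrating once:
    z(θ) = a θ + b,
a helix on the cylinder (a straight line when the cylinder is unrolled). The constants a, b are determined by the endpoint conditions.
With endpoint conditions z(0) = -1 and z(2π/3) = 3: from z(0) = b we get b = -1, and a·2π/3 + -1 = 3 gives a = 6/π, so
    z(θ) = (6/π) θ − 1.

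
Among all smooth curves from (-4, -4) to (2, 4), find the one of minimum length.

Arc-length functional: J[y] = ∫ sqrt(1 + (y')^2) dx.
Lagrangian L = sqrt(1 + (y')^2) has no explicit y dependence, so ∂L/∂y = 0 and the Euler-Lagrange equation gives
    d/dx( y' / sqrt(1 + (y')^2) ) = 0  ⇒  y' / sqrt(1 + (y')^2) = const.
Hence y' is constant, so y(x) is affine.
Fitting the endpoints (-4, -4) and (2, 4):
    slope m = (4 − (-4)) / (2 − (-4)) = 4/3,
    intercept c = (-4) − m·(-4) = 4/3.
Extremal: y(x) = (4/3) x + 4/3.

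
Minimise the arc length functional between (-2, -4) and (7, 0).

Arc-length functional: J[y] = ∫ sqrt(1 + (y')^2) dx.
Lagrangian L = sqrt(1 + (y')^2) has no explicit y dependence, so ∂L/∂y = 0 and the Euler-Lagrange equation gives
    d/dx( y' / sqrt(1 + (y')^2) ) = 0  ⇒  y' / sqrt(1 + (y')^2) = const.
Hence y' is constant, so y(x) is affine.
Fitting the endpoints (-2, -4) and (7, 0):
    slope m = (0 − (-4)) / (7 − (-2)) = 4/9,
    intercept c = (-4) − m·(-2) = -28/9.
Extremal: y(x) = (4/9) x - 28/9.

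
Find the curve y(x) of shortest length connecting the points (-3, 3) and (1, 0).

Arc-length functional: J[y] = ∫ sqrt(1 + (y')^2) dx.
Lagrangian L = sqrt(1 + (y')^2) has no explicit y dependence, so ∂L/∂y = 0 and the Euler-Lagrange equation gives
    d/dx( y' / sqrt(1 + (y')^2) ) = 0  ⇒  y' / sqrt(1 + (y')^2) = const.
Hence y' is constant, so y(x) is affine.
Fitting the endpoints (-3, 3) and (1, 0):
    slope m = (0 − 3) / (1 − (-3)) = -3/4,
    intercept c = 3 − m·(-3) = 3/4.
Extremal: y(x) = (-3/4) x + 3/4.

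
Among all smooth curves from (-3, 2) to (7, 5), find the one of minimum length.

Arc-length functional: J[y] = ∫ sqrt(1 + (y')^2) dx.
Lagrangian L = sqrt(1 + (y')^2) has no explicit y dependence, so ∂L/∂y = 0 and the Euler-Lagrange equation gives
    d/dx( y' / sqrt(1 + (y')^2) ) = 0  ⇒  y' / sqrt(1 + (y')^2) = const.
Hence y' is constant, so y(x) is affine.
Fitting the endpoints (-3, 2) and (7, 5):
    slope m = (5 − 2) / (7 − (-3)) = 3/10,
    intercept c = 2 − m·(-3) = 29/10.
Extremal: y(x) = (3/10) x + 29/10.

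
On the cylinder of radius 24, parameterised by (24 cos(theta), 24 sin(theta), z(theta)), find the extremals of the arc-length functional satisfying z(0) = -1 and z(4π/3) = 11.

Parameterise the cylinder of radius R = 24 as
    r(θ) = (24 cos θ, 24 sin θ, z(θ)).
The arc-length element is
    ds = sqrt(576 + (dz/dθ)^2) dθ,
so the Lagrangian is L = sqrt(576 + z'^2).
L depends on z' only, not on z or θ, so ∂L/∂z = 0 and
    ∂L/∂z' = z' / sqrt(576 + z'^2).
The Euler-Lagrange equation gives
    d/dθ( z' / sqrt(576 + z'^2) ) = 0,
so z' is constant. Integrating once:
    z(θ) = a θ + b,
a helix on the cylinder (a straight line when the cylinder is unrolled). The constants a, b are determined by the endpoint conditions.
With endpoint conditions z(0) = -1 and z(4π/3) = 11: from z(0) = b we get b = -1, and a·4π/3 + -1 = 11 gives a = 9/π, so
    z(θ) = (9/π) θ − 1.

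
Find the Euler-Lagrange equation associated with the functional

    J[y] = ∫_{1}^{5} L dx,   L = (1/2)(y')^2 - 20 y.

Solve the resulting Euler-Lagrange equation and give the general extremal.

The Lagrangian is L = (1/2)(y')^2 - 20 y.
∂L/∂y = -20.
∂L/∂y' = y'.
The Euler-Lagrange equation d/dx(∂L/∂y') − ∂L/∂y = 0 becomes:
    y'' + 20 = 0
General solution: y(x) = -10 x^2 + A x + B, where A and B are arbitrary constants fixed by the endpoint conditions.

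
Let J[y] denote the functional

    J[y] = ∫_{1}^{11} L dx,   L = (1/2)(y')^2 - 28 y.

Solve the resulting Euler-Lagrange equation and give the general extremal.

The Lagrangian is L = (1/2)(y')^2 - 28 y.
∂L/∂y = -28.
∂L/∂y' = y'.
The Euler-Lagrange equation d/dx(∂L/∂y') − ∂L/∂y = 0 becomes:
    y'' + 28 = 0
General solution: y(x) = -14 x^2 + A x + B, where A and B are arbitrary constants fixed by the endpoint conditions.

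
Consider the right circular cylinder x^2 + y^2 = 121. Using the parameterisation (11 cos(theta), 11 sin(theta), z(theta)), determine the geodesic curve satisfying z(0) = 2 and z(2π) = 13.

Parameterise the cylinder of radius R = 11 as
    r(θ) = (11 cos θ, 11 sin θ, z(θ)).
The arc-length element is
    ds = sqrt(121 + (dz/dθ)^2) dθ,
so the Lagrangian is L = sqrt(121 + z'^2).
L depends on z' only, not on z or θ, so ∂L/∂z = 0 and
    ∂L/∂z' = z' / sqrt(121 + z'^2).
The Euler-Lagrange equation gives
    d/dθ( z' / sqrt(121 + z'^2) ) = 0,
so z' is constant. Integrating once:
    z(θ) = a θ + b,
a helix on the cylinder (a straight line when the cylinder is unrolled). The constants a, b are determined by the endpoint conditions.
With endpoint conditions z(0) = 2 and z(2π) = 13: from z(0) = b we get b = 2, and a·2π + 2 = 13 gives a = 11/(2π), so
    z(θ) = (11/(2π)) θ + 2.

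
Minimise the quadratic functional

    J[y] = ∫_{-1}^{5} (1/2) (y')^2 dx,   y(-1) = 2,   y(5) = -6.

The Lagrangian is L = (1/2) (y')^2.
Compute ∂L/∂y = 0, ∂L/∂y' = y'.
The Euler-Lagrange equation d/dx(∂L/∂y') − ∂L/∂y = 0 reduces to
    y'' = 0.
Its general solution is
    y(x) = A x + B,
with A, B fixed by the endpoint conditions.
Applying the endpoint conditions y(-1) = 2 and y(5) = -6: solve A·-1 + B = 2 and A·5 + B = -6. Subtracting gives A(5 − -1) = -6 − 2, so A = -4/3, and B = 2 − A·-1 = 2/3. Therefore
    y(x) = (-4/3) x + 2/3.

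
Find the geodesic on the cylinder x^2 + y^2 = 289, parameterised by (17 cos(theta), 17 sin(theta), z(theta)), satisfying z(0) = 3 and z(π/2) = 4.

Parameterise the cylinder of radius R = 17 as
    r(θ) = (17 cos θ, 17 sin θ, z(θ)).
The arc-length element is
    ds = sqrt(289 + (dz/dθ)^2) dθ,
so the Lagrangian is L = sqrt(289 + z'^2).
L depends on z' only, not on z or θ, so ∂L/∂z = 0 and
    ∂L/∂z' = z' / sqrt(289 + z'^2).
The Euler-Lagrange equation gives
    d/dθ( z' / sqrt(289 + z'^2) ) = 0,
so z' is constant. Integrating once:
    z(θ) = a θ + b,
a helix on the cylinder (a straight line when the cylinder is unrolled). The constants a, b are determined by the endpoint conditions.
With endpoint conditions z(0) = 3 and z(π/2) = 4: from z(0) = b we get b = 3, and a·π/2 + 3 = 4 gives a = 2/π, so
    z(θ) = (2/π) θ + 3.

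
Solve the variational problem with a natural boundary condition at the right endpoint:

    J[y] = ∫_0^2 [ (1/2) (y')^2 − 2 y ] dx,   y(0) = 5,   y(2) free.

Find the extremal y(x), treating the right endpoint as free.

The Lagrangian L = (1/2) (y')^2 − 2 y gives
    ∂L/∂y = −2,   ∂L/∂y' = y'.
Euler-Lagrange: d/dx(y') − (−2) = 0, i.e. y'' + 2 = 0, so
    y(x) = −(2/2) x^2 + C1 x + C2.
Fixed left endpoint y(0) = 5 ⇒ C2 = 5.
The right endpoint x = 2 is free, so the natural (transversality) condition is ∂L/∂y' |_{x=2} = 0, i.e. y'(2) = 0.
Compute y'(x) = −2 x + C1, so y'(2) = −4 + C1 = 0 ⇒ C1 = 4.
Therefore the extremal is
    y(x) = −x^2 + 4 x + 5.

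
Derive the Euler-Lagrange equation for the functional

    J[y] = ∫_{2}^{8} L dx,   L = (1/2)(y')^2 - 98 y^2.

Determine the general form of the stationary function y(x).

The Lagrangian is L = (1/2)(y')^2 - 98 y^2.
∂L/∂y = -196y.
∂L/∂y' = y'.
The Euler-Lagrange equation d/dx(∂L/∂y') − ∂L/∂y = 0 becomes:
    y'' + 196 y = 0
General solution: y(x) = A sin(14x) + B cos(14x), where A and B are arbitrary constants fixed by the endpoint conditions.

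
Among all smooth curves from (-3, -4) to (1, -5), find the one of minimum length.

Arc-length functional: J[y] = ∫ sqrt(1 + (y')^2) dx.
Lagrangian L = sqrt(1 + (y')^2) has no explicit y dependence, so ∂L/∂y = 0 and the Euler-Lagrange equation gives
    d/dx( y' / sqrt(1 + (y')^2) ) = 0  ⇒  y' / sqrt(1 + (y')^2) = const.
Hence y' is constant, so y(x) is affine.
Fitting the endpoints (-3, -4) and (1, -5):
    slope m = ((-5) − (-4)) / (1 − (-3)) = -1/4,
    intercept c = (-4) − m·(-3) = -19/4.
Extremal: y(x) = (-1/4) x - 19/4.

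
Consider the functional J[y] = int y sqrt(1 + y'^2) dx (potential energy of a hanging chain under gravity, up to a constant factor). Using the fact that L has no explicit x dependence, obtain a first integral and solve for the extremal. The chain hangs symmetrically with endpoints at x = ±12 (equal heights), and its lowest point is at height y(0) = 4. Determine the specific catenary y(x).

The Lagrangian L(y, y') = y sqrt(1 + y'^2) has no explicit x dependence, so the Beltrami identity applies:
    L − y' ∂L/∂y' = C.
Compute ∂L/∂y' = y · y' / sqrt(1 + y'^2). Then
    L − y' ∂L/∂y'
    = y sqrt(1 + y'^2) − y · y'^2 / sqrt(1 + y'^2)
    = y (1 + y'^2 − y'^2) / sqrt(1 + y'^2)
    = y / sqrt(1 + y'^2) = C.
Squaring gives y^2 = C^2 (1 + y'^2), i.e.
    y'^2 = y^2 / C^2 − 1.
Separating variables,
    dy / sqrt(y^2 − C^2) = dx / C,
and integrating gives arccosh(y / C) = (x − a)/C, so
    y(x) = C cosh((x − a)/C),
the catenary. The constants C and a are fixed by the two endpoint conditions (and, for the hanging-chain problem, the length constraint selects C).
Now fit the given data. The endpoints x = ±12 are symmetric at equal height, so the catenary is even about its minimum: a = 0 and y(x) = C cosh(x/C). The lowest point is y(0) = C cosh(0) = C, and we are told y(0) = 4, so C = 4. Therefore
    y(x) = 4 cosh(x/4),
and at the endpoints
    y(±12) = 4 cosh(12/4).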